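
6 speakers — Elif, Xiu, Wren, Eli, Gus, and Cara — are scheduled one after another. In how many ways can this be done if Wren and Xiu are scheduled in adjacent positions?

240

Treat {Wren, Xiu} as a single unit. There are 5 units to order, and the pair itself can be ordered 2 ways.
So the count is 2·(5)! = 240.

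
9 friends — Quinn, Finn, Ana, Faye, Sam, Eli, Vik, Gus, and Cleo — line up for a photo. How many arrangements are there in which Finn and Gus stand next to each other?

80640

Treat {Finn, Gus} as a single unit. There are 8 units to order, and the pair itself can be ordered 2 ways.
So the count is 2·(8)! = 80640.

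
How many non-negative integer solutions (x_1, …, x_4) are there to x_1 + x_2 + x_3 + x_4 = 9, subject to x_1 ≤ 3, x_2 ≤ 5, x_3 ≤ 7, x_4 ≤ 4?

Ignoring the caps, the number of non-negative solutions to x_1+…+x_4 = 9 is C(12,3) = 220.
Subtract solutions that violate a single cap (substitute x_i' = x_i − (cap_i+1)): x_1 ≥ 4 gives C(8,3) = 56; x_2 ≥ 6 gives C(6,3) = 20; x_3 ≥ 8 gives C(4,3) = 4; x_4 ≥ 5 gives C(7,3) = 35. Together 115.
Add back pairs where two caps are both exceeded: 0 + 0 + 1 + 0 + 0 + 0 = 1.
By inclusion–exclusion the count is 220 − 115 + 1 = 106.

106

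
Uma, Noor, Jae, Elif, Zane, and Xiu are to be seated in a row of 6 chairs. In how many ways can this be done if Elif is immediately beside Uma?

Place the 4 others and the Elif-Uma pair as 5 objects in a line; the pair has 2 internal arrangements.
That gives 2 × 5! = 2 × 120 = 240.

240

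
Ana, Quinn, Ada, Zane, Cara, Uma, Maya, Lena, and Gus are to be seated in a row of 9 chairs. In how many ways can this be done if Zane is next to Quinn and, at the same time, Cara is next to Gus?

Treat {Zane,Quinn} as one block (2 orders) and {Cara,Gus} as another (2 orders).
That leaves 7 units to arrange: 2 × 2 × 7! = 4 × 5040 = 20160.

20160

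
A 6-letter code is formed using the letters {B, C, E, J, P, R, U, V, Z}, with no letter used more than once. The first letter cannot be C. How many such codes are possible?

The first letter has 9−1 = 8 choices (anything except C).
The remaining 5 letters are filled from the other 8 symbols without repetition: 8 × 7 × 6 × 5 × 4 = 6720.
Total: 8 × 6720 = 53760.

53760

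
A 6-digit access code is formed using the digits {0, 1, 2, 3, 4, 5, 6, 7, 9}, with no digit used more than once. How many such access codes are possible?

60480

Choose and order 6 of the 9 symbols: the first digit has 9 options, the next 8, and so on down to 4.
That product is 9 × 8 × 7 × 6 × 5 × 4 = 60480.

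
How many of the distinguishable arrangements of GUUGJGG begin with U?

With the first slot taken by U, it remains to arrange the other 6 letters (GUGJGG).
Those 6 letters have G appearing 4 times, giving (6)!/(4!) = 30.

30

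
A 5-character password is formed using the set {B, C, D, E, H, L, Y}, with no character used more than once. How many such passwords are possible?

2520

This is a permutation of 5 out of 7: P(7,5) = 7!/2!.
7 × 6 × 5 × 4 × 3 = 2520.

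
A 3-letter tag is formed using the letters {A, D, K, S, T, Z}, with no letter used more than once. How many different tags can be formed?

Choose and order 3 of the 6 symbols: the first letter has 6 options, the next 5, then 4.
That product is 6 × 5 × 4 = 120.

120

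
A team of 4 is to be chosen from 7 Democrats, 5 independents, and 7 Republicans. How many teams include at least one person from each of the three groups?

With no constraint there are C(19,4) = 3876 possible selections.
Selections missing a whole group: no Democrats → C(12,4) = 495; no independents → C(14,4) = 1001; no Republicans → C(12,4) = 495.
Add back selections omitting two groups (i.e. drawn from a single group): C(7,4) + C(5,4) + C(7,4) = 75.
By inclusion–exclusion: 3876 − 1991 + 75 = 1960.

1960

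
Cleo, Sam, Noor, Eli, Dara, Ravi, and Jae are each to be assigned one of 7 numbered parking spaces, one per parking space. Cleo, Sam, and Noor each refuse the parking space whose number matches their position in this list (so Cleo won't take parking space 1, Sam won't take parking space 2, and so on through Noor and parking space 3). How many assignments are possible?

Let Aᵢ (for i ∈ {1, 2, 3}) be the placements that put person i in their forbidden parking space. Any j of these fix j positions, leaving (7−j)! ways to fill the rest, and there are C(3,j) ways to pick which j.
By inclusion–exclusion, the number of valid placements is Σ_{j=0}^{3} (−1)^j C(3,j)·(7−j)!.
Computing: 5040 − 2160 + 360 − 24 = 3216.

3216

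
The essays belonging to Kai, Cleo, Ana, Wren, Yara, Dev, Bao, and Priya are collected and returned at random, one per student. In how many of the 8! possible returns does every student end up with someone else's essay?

14833

Let Aᵢ be the assignments in which student i gets their own essay. We want the size of the complement of A₁∪…∪A_8.
By inclusion–exclusion this is Σ_{j=0}^{8} (−1)^j C(8,j)·(8−j)!.
Computing: 40320 − 40320 + 20160 − 6720 + 1680 − 336 + 56 − 8 + 1 = 14833.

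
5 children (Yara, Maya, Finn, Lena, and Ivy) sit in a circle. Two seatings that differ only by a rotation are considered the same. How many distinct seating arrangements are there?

24

Around a circle, 5 distinct people have 5!/5 = (4)! = 24 rotationally distinct seatings.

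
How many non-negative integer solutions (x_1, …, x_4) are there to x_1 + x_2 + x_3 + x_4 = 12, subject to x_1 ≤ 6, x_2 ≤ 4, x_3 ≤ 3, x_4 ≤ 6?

Ignoring the caps, the number of non-negative solutions to x_1+…+x_4 = 12 is C(15,3) = 455.
Subtract solutions that violate a single cap (substitute x_i' = x_i − (cap_i+1)): x_1 ≥ 7 gives C(8,3) = 56; x_2 ≥ 5 gives C(10,3) = 120; x_3 ≥ 4 gives C(11,3) = 165; x_4 ≥ 7 gives C(8,3) = 56. Together 397.
Add back pairs where two caps are both exceeded: 1 + 4 + 0 + 20 + 1 + 4 = 30.
By inclusion–exclusion the count is 455 − 397 + 30 = 88.

88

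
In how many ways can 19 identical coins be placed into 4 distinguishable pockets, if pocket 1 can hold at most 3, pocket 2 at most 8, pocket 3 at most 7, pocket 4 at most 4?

Ignoring the caps, the number of non-negative solutions to x_1+…+x_4 = 19 is C(22,3) = 1540.
Subtract solutions that violate a single cap (substitute x_i' = x_i − (cap_i+1)): x_1 ≥ 4 gives C(18,3) = 816; x_2 ≥ 9 gives C(13,3) = 286; x_3 ≥ 8 gives C(14,3) = 364; x_4 ≥ 5 gives C(17,3) = 680. Together 2146.
Add back pairs where two caps are both exceeded: 84 + 120 + 286 + 10 + 56 + 84 = 640.
Subtract triples: 0 + 4 + 10 + 0 = 14.
By inclusion–exclusion the count is 1540 − 2146 + 640 − 14 = 20.

20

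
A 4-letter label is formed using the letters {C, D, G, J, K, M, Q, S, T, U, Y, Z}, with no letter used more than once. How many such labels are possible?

11880

This is a permutation of 4 out of 12: P(12,4) = 12!/8!.
That product is 12 × 11 × 10 × 9 = 11880.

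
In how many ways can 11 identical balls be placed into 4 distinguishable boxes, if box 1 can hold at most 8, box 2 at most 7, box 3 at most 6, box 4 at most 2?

139

By stars and bars, unrestricted non-negative solutions to x_1+…+x_4 = 11 number C(11+3,3) = 364.
Subtract solutions that violate a single cap (substitute x_i' = x_i − (cap_i+1)): x_1 ≥ 9 gives C(5,3) = 10; x_2 ≥ 8 gives C(6,3) = 20; x_3 ≥ 7 gives C(7,3) = 35; x_4 ≥ 3 gives C(11,3) = 165. Together 230.
Add back pairs where two caps are both exceeded: 0 + 0 + 0 + 0 + 1 + 4 = 5.
By inclusion–exclusion the count is 364 − 230 + 5 = 139.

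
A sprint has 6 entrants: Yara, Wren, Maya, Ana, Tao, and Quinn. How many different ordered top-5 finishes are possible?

There are 6 choices for 1st place, 5 for 2nd, and so on down to 2 for position 5.
That gives 6 × 5 × 4 × 3 × 2 = 720.

720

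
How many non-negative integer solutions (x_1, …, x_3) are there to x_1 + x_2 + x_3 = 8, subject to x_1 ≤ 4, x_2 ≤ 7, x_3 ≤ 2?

By stars and bars, unrestricted non-negative solutions to x_1+…+x_3 = 8 number C(8+2,2) = 45.
Subtract solutions that violate a single cap (substitute x_i' = x_i − (cap_i+1)): x_1 ≥ 5 gives C(5,2) = 10; x_2 ≥ 8 gives C(2,2) = 1; x_3 ≥ 3 gives C(7,2) = 21. Together 32.
Add back pairs where two caps are both exceeded: 0 + 1 + 0 = 1.
By inclusion–exclusion the count is 45 − 32 + 1 = 14.

14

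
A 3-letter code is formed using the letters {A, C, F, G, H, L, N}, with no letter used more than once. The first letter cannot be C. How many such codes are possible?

The first letter has 7−1 = 6 choices (anything except C).
The remaining 2 letters are filled from the other 6 symbols without repetition: 6 × 5 = 30.
Total: 6 × 30 = 180.

180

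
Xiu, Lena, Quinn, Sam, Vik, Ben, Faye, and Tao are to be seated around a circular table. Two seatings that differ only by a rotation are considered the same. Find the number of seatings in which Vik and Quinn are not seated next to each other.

Without the restriction there are (7)! = 5040 seatings.
Seatings with Vik beside Quinn: treat them as a block with 2 internal orders, giving 2 × (6)! = 1440.
Subtracting, 5040 − 1440 = 3600.

3600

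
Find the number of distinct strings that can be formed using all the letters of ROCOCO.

Letter multiplicities in ROCOCO: C×2, O×3, R×1.
The number of distinct arrangements is 6!/(3!·2!) = 720/12 = 60.

60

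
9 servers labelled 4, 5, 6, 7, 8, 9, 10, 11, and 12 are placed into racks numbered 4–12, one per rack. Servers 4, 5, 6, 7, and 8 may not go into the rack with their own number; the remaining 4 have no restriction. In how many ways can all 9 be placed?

Let Aᵢ (for 4 ≤ i ≤ 8) be the placements that put server i in its forbidden rack. Any j of these fix j positions, leaving (9−j)! ways to fill the rest, and there are C(5,j) ways to pick which j.
By inclusion–exclusion, the number of valid placements is Σ_{j=0}^{5} (−1)^j C(5,j)·(9−j)!.
Computing: 362880 − 201600 + 50400 − 7200 + 600 − 24 = 205056.

205056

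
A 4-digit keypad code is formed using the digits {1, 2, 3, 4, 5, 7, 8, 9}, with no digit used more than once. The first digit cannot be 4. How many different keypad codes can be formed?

The first digit has 8−1 = 7 choices (anything except 4).
The remaining 3 digits are filled from the other 7 symbols without repetition: 7 × 6 × 5 = 210.
Total: 7 × 210 = 1470.

1470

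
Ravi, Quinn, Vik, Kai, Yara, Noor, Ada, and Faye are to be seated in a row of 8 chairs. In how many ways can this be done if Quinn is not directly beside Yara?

30240

There are 8! = 40320 arrangements in all. If Quinn and Yara are adjacent, merging them into one block gives 2·(7)! = 10080 arrangements.
So 40320 − 10080 = 30240 arrangements keep them apart.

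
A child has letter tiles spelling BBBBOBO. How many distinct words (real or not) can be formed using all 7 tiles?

Letter multiplicities in BBBBOBO: B×5, O×2.
The number of distinct arrangements is 7!/(5!·2!) = 5040/240 = 21.

21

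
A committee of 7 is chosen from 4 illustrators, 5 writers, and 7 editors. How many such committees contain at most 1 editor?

624

Split by how many editors are chosen (0 through 1).
Sum: C(7,0)·C(9,7) + C(7,1)·C(9,6) = 36 + 588 = 624.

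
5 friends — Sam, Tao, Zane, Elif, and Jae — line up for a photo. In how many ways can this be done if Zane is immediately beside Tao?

Glue Zane and Tao into one block (2 internal orders), leaving 4 units to arrange in a row.
So the count is 2·(4)! = 48.

48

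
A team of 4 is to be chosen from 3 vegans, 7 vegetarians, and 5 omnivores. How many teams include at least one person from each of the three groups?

630

Unrestricted: C(15,4) = 1365 ways to pick any 4 of the 15.
Subtract selections that omit an entire group: no vegans → C(12,4) = 495; no vegetarians → C(8,4) = 70; no omnivores → C(10,4) = 210.
Add back selections omitting two groups (i.e. drawn from a single group): C(3,4) + C(7,4) + C(5,4) = 40.
By inclusion–exclusion: 1365 − 775 + 40 = 630.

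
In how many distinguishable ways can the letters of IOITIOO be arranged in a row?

140

The 7 letters of IOITIOO have repeats: I appearing 3 times and O appearing 3 times.
Dividing 7! = 5040 by 3!·3! = 36 for the repeated letters gives 140.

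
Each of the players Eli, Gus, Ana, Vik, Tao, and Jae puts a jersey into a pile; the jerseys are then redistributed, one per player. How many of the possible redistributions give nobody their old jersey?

265

Count assignments avoiding every fixed point. For any j of the 6 players fixed to their old jersey, the other 6−j can be arranged in (6−j)! ways.
By inclusion–exclusion this is Σ_{j=0}^{6} (−1)^j C(6,j)·(6−j)!.
Computing: 720 − 720 + 360 − 120 + 30 − 6 + 1 = 265.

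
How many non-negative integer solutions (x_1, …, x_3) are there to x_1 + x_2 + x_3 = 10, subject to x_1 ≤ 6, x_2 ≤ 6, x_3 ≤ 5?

By stars and bars, unrestricted non-negative solutions to x_1+…+x_3 = 10 number C(10+2,2) = 66.
Subtract solutions that violate a single cap (substitute x_i' = x_i − (cap_i+1)): x_1 ≥ 7 gives C(5,2) = 10; x_2 ≥ 7 gives C(5,2) = 10; x_3 ≥ 6 gives C(6,2) = 15. Together 35.
No two caps can be exceeded simultaneously, so the pair terms are all 0.
By inclusion–exclusion the count is 66 − 35 + 0 = 31.

31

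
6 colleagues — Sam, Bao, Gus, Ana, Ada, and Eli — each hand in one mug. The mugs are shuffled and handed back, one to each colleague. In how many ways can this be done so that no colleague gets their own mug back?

265

Count assignments avoiding every fixed point. For any j of the 6 colleagues fixed to their own mug, the other 6−j can be arranged in (6−j)! ways.
By inclusion–exclusion this is Σ_{j=0}^{6} (−1)^j C(6,j)·(6−j)!.
Computing: 720 − 720 + 360 − 120 + 30 − 6 + 1 = 265.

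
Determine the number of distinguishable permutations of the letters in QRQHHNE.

1260

The 7 letters of QRQHHNE have repeats: H appearing twice and Q appearing twice.
So there are 7! / (2!·2!) = 1260 distinguishable arrangements.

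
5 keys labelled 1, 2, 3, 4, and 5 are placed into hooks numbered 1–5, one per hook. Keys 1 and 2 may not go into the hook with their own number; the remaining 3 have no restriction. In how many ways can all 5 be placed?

78

Let Aᵢ (for i ∈ {1, 2}) be the placements that put key i in its forbidden hook. Any j of these fix j positions, leaving (5−j)! ways to fill the rest, and there are C(2,j) ways to pick which j.
By inclusion–exclusion, the number of valid placements is Σ_{j=0}^{2} (−1)^j C(2,j)·(5−j)!.
Computing: 120 − 48 + 6 = 78.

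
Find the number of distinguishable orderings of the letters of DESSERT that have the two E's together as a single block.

Treat the 2 copies of E as a single block. The multiset to arrange is then {EE, D, R, S, S, T}, 6 items in all.
That gives (6)!/(2!) = 360 arrangements.

360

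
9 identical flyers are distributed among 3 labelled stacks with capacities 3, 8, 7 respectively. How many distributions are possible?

Ignoring the caps, the number of non-negative solutions to x_1+…+x_3 = 9 is C(11,2) = 55.
Subtract solutions that violate a single cap (substitute x_i' = x_i − (cap_i+1)): x_1 ≥ 4 gives C(7,2) = 21; x_2 ≥ 9 gives C(2,2) = 1; x_3 ≥ 8 gives C(3,2) = 3. Together 25.
No two caps can be exceeded simultaneously, so the pair terms are all 0.
By inclusion–exclusion the count is 55 − 25 + 0 = 30.

30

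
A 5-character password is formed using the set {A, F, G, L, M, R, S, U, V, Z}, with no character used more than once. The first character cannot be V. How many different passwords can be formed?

27216

The first character has 10−1 = 9 choices (anything except V).
The remaining 4 characters are filled from the other 9 symbols without repetition: 9 × 8 × 7 × 6 = 3024.
Total: 9 × 3024 = 27216.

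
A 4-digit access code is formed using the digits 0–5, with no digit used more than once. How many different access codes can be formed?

With no repetition, fill the 4 digits in order: 6 choices, then 5, down to 3.
That product is 6 × 5 × 4 × 3 = 360.

360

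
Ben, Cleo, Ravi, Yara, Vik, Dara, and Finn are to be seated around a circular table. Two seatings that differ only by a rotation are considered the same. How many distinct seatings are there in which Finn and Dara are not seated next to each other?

480

Without the restriction there are (6)! = 720 seatings.
Those with Finn next to Dara: fuse the pair into one unit and seat 6 units around a circle — 2·(5)! = 240.
Subtracting, 720 − 240 = 480.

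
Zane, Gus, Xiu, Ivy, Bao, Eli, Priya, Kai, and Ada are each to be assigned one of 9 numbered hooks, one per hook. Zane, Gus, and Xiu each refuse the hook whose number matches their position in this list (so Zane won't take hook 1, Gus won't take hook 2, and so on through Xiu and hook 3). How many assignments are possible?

256320

Let Aᵢ (for i ∈ {1, 2, 3}) be the placements that put person i in their forbidden hook. Any j of these fix j positions, leaving (9−j)! ways to fill the rest, and there are C(3,j) ways to pick which j.
By inclusion–exclusion, the number of valid placements is Σ_{j=0}^{3} (−1)^j C(3,j)·(9−j)!.
Computing: 362880 − 120960 + 15120 − 720 = 256320.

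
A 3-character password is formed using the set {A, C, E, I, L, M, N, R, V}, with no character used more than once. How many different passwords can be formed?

504

This is a permutation of 3 out of 9: P(9,3) = 9!/6!.
That product is 9 × 8 × 7 = 504.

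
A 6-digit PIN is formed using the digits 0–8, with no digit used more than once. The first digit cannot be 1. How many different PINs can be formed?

53760

The first digit has 9−1 = 8 choices (anything except 1).
The remaining 5 digits are filled from the other 8 symbols without repetition: 8 × 7 × 6 × 5 × 4 = 6720.
Total: 8 × 6720 = 53760.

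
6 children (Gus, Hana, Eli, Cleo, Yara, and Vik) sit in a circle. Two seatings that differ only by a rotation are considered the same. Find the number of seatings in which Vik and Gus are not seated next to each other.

Without the restriction there are (5)! = 120 seatings.
Seatings with Vik beside Gus: treat them as a block with 2 internal orders, giving 2 × (4)! = 48.
Subtracting, 120 − 48 = 72.

72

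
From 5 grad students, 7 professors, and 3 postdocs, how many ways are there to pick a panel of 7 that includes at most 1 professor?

Split by how many professors are chosen (0 through 1).
Sum: C(7,0)·C(8,7) + C(7,1)·C(8,6) = 8 + 196 = 204.

204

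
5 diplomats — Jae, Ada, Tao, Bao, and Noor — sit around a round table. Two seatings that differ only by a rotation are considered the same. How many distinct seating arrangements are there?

24

Around a circle, 5 distinct people have 5!/5 = (4)! = 24 rotationally distinct seatings.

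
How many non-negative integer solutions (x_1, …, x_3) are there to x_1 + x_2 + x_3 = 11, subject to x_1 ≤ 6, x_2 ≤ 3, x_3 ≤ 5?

10

Ignoring the caps, the number of non-negative solutions to x_1+…+x_3 = 11 is C(13,2) = 78.
Subtract solutions that violate a single cap (substitute x_i' = x_i − (cap_i+1)): x_1 ≥ 7 gives C(6,2) = 15; x_2 ≥ 4 gives C(9,2) = 36; x_3 ≥ 6 gives C(7,2) = 21. Together 72.
Add back pairs where two caps are both exceeded: 1 + 0 + 3 = 4.
By inclusion–exclusion the count is 78 − 72 + 4 = 10.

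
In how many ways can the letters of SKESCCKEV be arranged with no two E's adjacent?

17640

Total arrangements of SKESCCKEV: 9!/(2!·2!·2!·2!) = 22680.
If the two E's are adjacent, glue them into one block, leaving 8 items to arrange: (8)!/(2!·2!·2!) = 5040 ways.
Subtracting, 22680 − 5040 = 17640 arrangements keep the E's apart.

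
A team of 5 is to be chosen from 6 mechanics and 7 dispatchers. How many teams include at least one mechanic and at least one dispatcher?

With no constraint there are C(13,5) = 1287 possible selections.
Subtract selections that omit an entire group: no mechanics → C(7,5) = 21; no dispatchers → C(6,5) = 6.
Both groups omitted at once is impossible, so 1287 − 27 = 1260.

1260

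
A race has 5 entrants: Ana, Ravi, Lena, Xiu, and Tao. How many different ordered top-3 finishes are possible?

60

This is an ordered selection of 3 from 5: P(5,3).
That gives 5 × 4 × 3 = 60.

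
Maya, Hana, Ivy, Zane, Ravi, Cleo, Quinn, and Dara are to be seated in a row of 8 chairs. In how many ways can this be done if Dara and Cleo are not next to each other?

Of the 8! = 40320 arrangements, those with Dara and Cleo adjacent number 2 × 7! = 10080 (treat the pair as a block with 2 internal orders).
Complementary counting: 40320 − 10080 = 30240.

30240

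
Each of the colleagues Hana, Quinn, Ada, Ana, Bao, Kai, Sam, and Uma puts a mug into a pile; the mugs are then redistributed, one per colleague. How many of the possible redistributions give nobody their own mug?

This is the derangement count D_8: permutations of 8 items with no fixed point.
By inclusion–exclusion this is Σ_{j=0}^{8} (−1)^j C(8,j)·(8−j)!.
Computing: 40320 − 40320 + 20160 − 6720 + 1680 − 336 + 56 − 8 + 1 = 14833.

14833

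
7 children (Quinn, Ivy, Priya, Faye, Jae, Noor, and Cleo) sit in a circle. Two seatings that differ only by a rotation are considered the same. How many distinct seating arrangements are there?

720

Around a circle, 7 distinct people have 7!/7 = (6)! = 720 rotationally distinct seatings.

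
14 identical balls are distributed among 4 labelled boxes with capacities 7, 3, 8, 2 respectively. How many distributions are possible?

By stars and bars, unrestricted non-negative solutions to x_1+…+x_4 = 14 number C(14+3,3) = 680.
Subtract solutions that violate a single cap (substitute x_i' = x_i − (cap_i+1)): x_1 ≥ 8 gives C(9,3) = 84; x_2 ≥ 4 gives C(13,3) = 286; x_3 ≥ 9 gives C(8,3) = 56; x_4 ≥ 3 gives C(14,3) = 364. Together 790.
Add back pairs where two caps are both exceeded: 10 + 0 + 20 + 4 + 120 + 10 = 164.
By inclusion–exclusion the count is 680 − 790 + 164 = 54.

54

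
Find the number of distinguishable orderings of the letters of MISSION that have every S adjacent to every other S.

360

Treat the 2 copies of S as a single block. The multiset to arrange is then {SS, I, I, M, N, O}, 6 items in all.
That gives (6)!/(2!) = 360 arrangements.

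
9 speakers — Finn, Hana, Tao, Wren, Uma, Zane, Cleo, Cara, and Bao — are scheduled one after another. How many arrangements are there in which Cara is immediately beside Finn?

Place the 7 others and the Cara-Finn pair as 8 objects in a line; the pair has 2 internal arrangements.
That gives 2 × 8! = 2 × 40320 = 80640.

80640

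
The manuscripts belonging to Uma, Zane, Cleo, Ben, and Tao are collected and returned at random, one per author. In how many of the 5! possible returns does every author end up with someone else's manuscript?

Let Aᵢ be the assignments in which author i gets their own manuscript. We want the size of the complement of A₁∪…∪A_5.
By inclusion–exclusion this is Σ_{j=0}^{5} (−1)^j C(5,j)·(5−j)!.
Computing: 120 − 120 + 60 − 20 + 5 − 1 = 44.

44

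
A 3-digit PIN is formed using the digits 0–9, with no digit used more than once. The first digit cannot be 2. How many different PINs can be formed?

648

The first digit has 10−1 = 9 choices (anything except 2).
The remaining 2 digits are filled from the other 9 symbols without repetition: 9 × 8 = 72.
Total: 9 × 72 = 648.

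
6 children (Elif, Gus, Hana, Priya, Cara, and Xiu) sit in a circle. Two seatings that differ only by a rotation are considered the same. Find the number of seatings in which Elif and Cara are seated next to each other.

48

Treat {Elif, Cara} as one unit (2 internal orders) and seat the resulting 5 units around the table: (4)! circular arrangements.
So 2 × (4)! = 2 × 24 = 48.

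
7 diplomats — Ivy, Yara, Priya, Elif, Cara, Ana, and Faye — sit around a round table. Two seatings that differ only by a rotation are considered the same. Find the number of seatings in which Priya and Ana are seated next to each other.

240

Treat {Priya, Ana} as one unit (2 internal orders) and seat the resulting 6 units around the table: (5)! circular arrangements.
So 2 × (5)! = 2 × 120 = 240.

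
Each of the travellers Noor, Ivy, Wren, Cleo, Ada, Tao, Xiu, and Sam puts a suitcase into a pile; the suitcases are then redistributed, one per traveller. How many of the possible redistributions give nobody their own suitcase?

Let Aᵢ be the assignments in which traveller i gets their own suitcase. We want the size of the complement of A₁∪…∪A_8.
By inclusion–exclusion this is Σ_{j=0}^{8} (−1)^j C(8,j)·(8−j)!.
Computing: 40320 − 40320 + 20160 − 6720 + 1680 − 336 + 56 − 8 + 1 = 14833.

14833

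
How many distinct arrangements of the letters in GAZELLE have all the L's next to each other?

Treat the 2 copies of L as a single block. The multiset to arrange is then {LL, A, E, E, G, Z}, 6 items in all.
That gives (6)!/(2!) = 360 arrangements.

360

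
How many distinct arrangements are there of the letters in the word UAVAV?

The 5 letters of UAVAV have repeats: A appearing twice and V appearing twice.
The number of distinct arrangements is 5!/(2!·2!) = 120/4 = 30.

30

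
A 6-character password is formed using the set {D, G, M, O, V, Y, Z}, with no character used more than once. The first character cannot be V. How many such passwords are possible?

4320

The first character has 7−1 = 6 choices (anything except V).
The remaining 5 characters are filled from the other 6 symbols without repetition: 6 × 5 × 4 × 3 × 2 = 720.
Total: 6 × 720 = 4320.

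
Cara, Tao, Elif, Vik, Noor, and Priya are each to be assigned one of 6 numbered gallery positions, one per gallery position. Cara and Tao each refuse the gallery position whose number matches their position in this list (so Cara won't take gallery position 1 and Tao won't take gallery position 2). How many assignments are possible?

Let Aᵢ (for i ∈ {1, 2}) be the placements that put person i in their forbidden gallery position. Any j of these fix j positions, leaving (6−j)! ways to fill the rest, and there are C(2,j) ways to pick which j.
By inclusion–exclusion, the number of valid placements is Σ_{j=0}^{2} (−1)^j C(2,j)·(6−j)!.
Computing: 720 − 240 + 24 = 504.

504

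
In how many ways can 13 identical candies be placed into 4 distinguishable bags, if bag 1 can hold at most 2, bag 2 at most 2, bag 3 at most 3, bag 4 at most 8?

10

Without the upper bounds there are C(16,3) = 560 ways to split 13 among 4 bags.
Subtract solutions that violate a single cap (substitute x_i' = x_i − (cap_i+1)): x_1 ≥ 3 gives C(13,3) = 286; x_2 ≥ 3 gives C(13,3) = 286; x_3 ≥ 4 gives C(12,3) = 220; x_4 ≥ 9 gives C(7,3) = 35. Together 827.
Add back pairs where two caps are both exceeded: 120 + 84 + 4 + 84 + 4 + 1 = 297.
Subtract triples: 20 + 0 + 0 + 0 = 20.
By inclusion–exclusion the count is 560 − 827 + 297 − 20 = 10.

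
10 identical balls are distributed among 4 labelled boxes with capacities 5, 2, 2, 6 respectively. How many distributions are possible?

Without the upper bounds there are C(13,3) = 286 ways to split 10 among 4 boxes.
Subtract solutions that violate a single cap (substitute x_i' = x_i − (cap_i+1)): x_1 ≥ 6 gives C(7,3) = 35; x_2 ≥ 3 gives C(10,3) = 120; x_3 ≥ 3 gives C(10,3) = 120; x_4 ≥ 7 gives C(6,3) = 20. Together 295.
Add back pairs where two caps are both exceeded: 4 + 4 + 0 + 35 + 1 + 1 = 45.
By inclusion–exclusion the count is 286 − 295 + 45 = 36.

36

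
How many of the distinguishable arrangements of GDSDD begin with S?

4

Fix S in the first position and arrange the remaining 4 letters.
Those 4 letters have D appearing 3 times, giving (4)!/(3!) = 4.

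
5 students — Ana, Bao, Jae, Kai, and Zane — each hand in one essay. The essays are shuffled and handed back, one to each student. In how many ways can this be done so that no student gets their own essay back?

44

Let Aᵢ be the assignments in which student i gets their own essay. We want the size of the complement of A₁∪…∪A_5.
By inclusion–exclusion this is Σ_{j=0}^{5} (−1)^j C(5,j)·(5−j)!.
Computing: 120 − 120 + 60 − 20 + 5 − 1 = 44.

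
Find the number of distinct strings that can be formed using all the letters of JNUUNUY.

420

Letter multiplicities in JNUUNUY: J×1, N×2, U×3, Y×1.
Dividing 7! = 5040 by 3!·2! = 12 for the repeated letters gives 420.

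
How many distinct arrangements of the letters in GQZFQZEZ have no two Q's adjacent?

Total arrangements of GQZFQZEZ: 8!/(3!·2!) = 3360.
If the two Q's are adjacent, glue them into one block, leaving 7 items to arrange: (7)!/(3!) = 840 ways.
Hence 3360 − 840 = 2520.

2520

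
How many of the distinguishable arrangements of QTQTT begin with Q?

4

With the first slot taken by Q, it remains to arrange the other 4 letters (TQTT).
Those 4 letters have T appearing 3 times, giving (4)!/(3!) = 4.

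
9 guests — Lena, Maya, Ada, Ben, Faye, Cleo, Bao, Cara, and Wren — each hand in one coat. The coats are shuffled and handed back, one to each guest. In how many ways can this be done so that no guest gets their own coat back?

Count assignments avoiding every fixed point. For any j of the 9 guests fixed to their own coat, the other 9−j can be arranged in (9−j)! ways.
By inclusion–exclusion this is Σ_{j=0}^{9} (−1)^j C(9,j)·(9−j)!.
Computing: 362880 − 362880 + 181440 − 60480 + 15120 − 3024 + 504 − 72 + 9 − 1 = 133496.

133496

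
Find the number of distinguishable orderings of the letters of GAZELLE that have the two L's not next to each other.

Total arrangements of GAZELLE: 7!/(2!·2!) = 1260.
If the two L's are adjacent, glue them into one block, leaving 6 items to arrange: (6)!/(2!) = 360 ways.
Hence 1260 − 360 = 900.

900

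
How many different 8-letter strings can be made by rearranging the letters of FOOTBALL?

Letter multiplicities in FOOTBALL: A×1, B×1, F×1, L×2, O×2, T×1.
Dividing 8! = 40320 by 2!·2! = 4 for the repeated letters gives 10080.

10080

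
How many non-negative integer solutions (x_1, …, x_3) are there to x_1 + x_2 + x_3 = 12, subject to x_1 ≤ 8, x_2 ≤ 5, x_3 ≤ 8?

Without the upper bounds there are C(14,2) = 91 ways to split 12 among 3 variables.
Subtract solutions that violate a single cap (substitute x_i' = x_i − (cap_i+1)): x_1 ≥ 9 gives C(5,2) = 10; x_2 ≥ 6 gives C(8,2) = 28; x_3 ≥ 9 gives C(5,2) = 10. Together 48.
No two caps can be exceeded simultaneously, so the pair terms are all 0.
By inclusion–exclusion the count is 91 − 48 + 0 = 43.

43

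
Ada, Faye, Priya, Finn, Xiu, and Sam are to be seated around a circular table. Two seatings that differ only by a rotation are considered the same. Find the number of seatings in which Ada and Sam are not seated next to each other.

72

Without the restriction there are (5)! = 120 seatings.
Those with Ada next to Sam: fuse the pair into one unit and seat 5 units around a circle — 2·(4)! = 48.
Subtracting, 120 − 48 = 72.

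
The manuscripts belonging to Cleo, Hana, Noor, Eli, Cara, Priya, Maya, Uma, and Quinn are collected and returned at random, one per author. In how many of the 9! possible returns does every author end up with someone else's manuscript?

133496

Let Aᵢ be the assignments in which author i gets their own manuscript. We want the size of the complement of A₁∪…∪A_9.
By inclusion–exclusion this is Σ_{j=0}^{9} (−1)^j C(9,j)·(9−j)!.
Computing: 362880 − 362880 + 181440 − 60480 + 15120 − 3024 + 504 − 72 + 9 − 1 = 133496.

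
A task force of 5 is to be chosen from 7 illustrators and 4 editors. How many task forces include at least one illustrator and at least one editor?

441

With no constraint there are C(11,5) = 462 possible selections.
Selections missing a whole group: no illustrators → C(4,5) = 0; no editors → C(7,5) = 21.
Both groups omitted at once is impossible, so 462 − 21 = 441.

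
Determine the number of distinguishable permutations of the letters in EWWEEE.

Letter multiplicities in EWWEEE: E×4, W×2.
Dividing 6! = 720 by 4!·2! = 48 for the repeated letters gives 15.

15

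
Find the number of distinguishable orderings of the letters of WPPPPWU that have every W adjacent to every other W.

30

Treat the 2 copies of W as a single block. The multiset to arrange is then {WW, P, P, P, P, U}, 6 items in all.
That gives (6)!/(4!) = 30 arrangements.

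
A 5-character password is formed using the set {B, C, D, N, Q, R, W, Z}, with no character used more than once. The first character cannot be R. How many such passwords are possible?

The first character has 8−1 = 7 choices (anything except R).
The remaining 4 characters are filled from the other 7 symbols without repetition: 7 × 6 × 5 × 4 = 840.
Total: 7 × 840 = 5880.

5880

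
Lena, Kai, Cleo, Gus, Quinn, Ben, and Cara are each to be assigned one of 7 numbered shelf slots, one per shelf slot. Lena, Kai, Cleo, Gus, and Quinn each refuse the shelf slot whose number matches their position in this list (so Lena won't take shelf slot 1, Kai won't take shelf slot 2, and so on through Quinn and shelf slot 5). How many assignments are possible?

2428

Let Aᵢ (for 1 ≤ i ≤ 5) be the placements that put person i in their forbidden shelf slot. Any j of these fix j positions, leaving (7−j)! ways to fill the rest, and there are C(5,j) ways to pick which j.
By inclusion–exclusion, the number of valid placements is Σ_{j=0}^{5} (−1)^j C(5,j)·(7−j)!.
Computing: 5040 − 3600 + 1200 − 240 + 30 − 2 = 2428.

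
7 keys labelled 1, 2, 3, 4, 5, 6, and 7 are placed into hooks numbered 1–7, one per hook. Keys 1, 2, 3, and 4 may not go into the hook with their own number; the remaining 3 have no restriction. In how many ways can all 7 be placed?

2790

Let Aᵢ (for 1 ≤ i ≤ 4) be the placements that put key i in its forbidden hook. Any j of these fix j positions, leaving (7−j)! ways to fill the rest, and there are C(4,j) ways to pick which j.
By inclusion–exclusion, the number of valid placements is Σ_{j=0}^{4} (−1)^j C(4,j)·(7−j)!.
Computing: 5040 − 2880 + 720 − 96 + 6 = 2790.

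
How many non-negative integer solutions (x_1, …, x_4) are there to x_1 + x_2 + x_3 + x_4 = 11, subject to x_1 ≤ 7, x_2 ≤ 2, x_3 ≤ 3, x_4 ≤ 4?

41

Ignoring the caps, the number of non-negative solutions to x_1+…+x_4 = 11 is C(14,3) = 364.
Subtract solutions that violate a single cap (substitute x_i' = x_i − (cap_i+1)): x_1 ≥ 8 gives C(6,3) = 20; x_2 ≥ 3 gives C(11,3) = 165; x_3 ≥ 4 gives C(10,3) = 120; x_4 ≥ 5 gives C(9,3) = 84. Together 389.
Add back pairs where two caps are both exceeded: 1 + 0 + 0 + 35 + 20 + 10 = 66.
By inclusion–exclusion the count is 364 − 389 + 66 = 41.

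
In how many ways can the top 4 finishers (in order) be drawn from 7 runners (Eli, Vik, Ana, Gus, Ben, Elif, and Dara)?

840

This is an ordered selection of 4 from 7: P(7,4).
That gives 7 × 6 × 5 × 4 = 840.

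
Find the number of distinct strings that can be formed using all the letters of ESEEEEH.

Letter multiplicities in ESEEEEH: E×5, H×1, S×1.
Dividing 7! = 5040 by 5! = 120 for the repeated letters gives 42.

42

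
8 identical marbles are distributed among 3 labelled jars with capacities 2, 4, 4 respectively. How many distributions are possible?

Ignoring the caps, the number of non-negative solutions to x_1+…+x_3 = 8 is C(10,2) = 45.
Subtract solutions that violate a single cap (substitute x_i' = x_i − (cap_i+1)): x_1 ≥ 3 gives C(7,2) = 21; x_2 ≥ 5 gives C(5,2) = 10; x_3 ≥ 5 gives C(5,2) = 10. Together 41.
Add back pairs where two caps are both exceeded: 1 + 1 + 0 = 2.
By inclusion–exclusion the count is 45 − 41 + 2 = 6.

6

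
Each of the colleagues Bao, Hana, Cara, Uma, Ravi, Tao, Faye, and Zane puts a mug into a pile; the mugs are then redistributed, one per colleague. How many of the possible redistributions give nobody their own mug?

Let Aᵢ be the assignments in which colleague i gets their own mug. We want the size of the complement of A₁∪…∪A_8.
By inclusion–exclusion this is Σ_{j=0}^{8} (−1)^j C(8,j)·(8−j)!.
Computing: 40320 − 40320 + 20160 − 6720 + 1680 − 336 + 56 − 8 + 1 = 14833.

14833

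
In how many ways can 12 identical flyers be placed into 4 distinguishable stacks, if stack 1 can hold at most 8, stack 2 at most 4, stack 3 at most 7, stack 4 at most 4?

170

Ignoring the caps, the number of non-negative solutions to x_1+…+x_4 = 12 is C(15,3) = 455.
Subtract solutions that violate a single cap (substitute x_i' = x_i − (cap_i+1)): x_1 ≥ 9 gives C(6,3) = 20; x_2 ≥ 5 gives C(10,3) = 120; x_3 ≥ 8 gives C(7,3) = 35; x_4 ≥ 5 gives C(10,3) = 120. Together 295.
Add back pairs where two caps are both exceeded: 0 + 0 + 0 + 0 + 10 + 0 = 10.
By inclusion–exclusion the count is 455 − 295 + 10 = 170.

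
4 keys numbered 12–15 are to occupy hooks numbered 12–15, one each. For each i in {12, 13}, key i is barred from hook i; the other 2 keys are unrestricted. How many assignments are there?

Let Aᵢ (for i ∈ {12, 13}) be the placements that put key i in its forbidden hook. Any j of these fix j positions, leaving (4−j)! ways to fill the rest, and there are C(2,j) ways to pick which j.
By inclusion–exclusion, the number of valid placements is Σ_{j=0}^{2} (−1)^j C(2,j)·(4−j)!.
Computing: 24 − 12 + 2 = 14.

14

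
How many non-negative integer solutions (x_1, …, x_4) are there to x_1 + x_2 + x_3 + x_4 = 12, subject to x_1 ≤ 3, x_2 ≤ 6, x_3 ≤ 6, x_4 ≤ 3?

64

Ignoring the caps, the number of non-negative solutions to x_1+…+x_4 = 12 is C(15,3) = 455.
Subtract solutions that violate a single cap (substitute x_i' = x_i − (cap_i+1)): x_1 ≥ 4 gives C(11,3) = 165; x_2 ≥ 7 gives C(8,3) = 56; x_3 ≥ 7 gives C(8,3) = 56; x_4 ≥ 4 gives C(11,3) = 165. Together 442.
Add back pairs where two caps are both exceeded: 4 + 4 + 35 + 0 + 4 + 4 = 51.
By inclusion–exclusion the count is 455 − 442 + 51 = 64.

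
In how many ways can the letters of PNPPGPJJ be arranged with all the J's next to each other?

Treat the 2 copies of J as a single block. The multiset to arrange is then {JJ, G, N, P, P, P, P}, 7 items in all.
That gives (7)!/(4!) = 210 arrangements.

210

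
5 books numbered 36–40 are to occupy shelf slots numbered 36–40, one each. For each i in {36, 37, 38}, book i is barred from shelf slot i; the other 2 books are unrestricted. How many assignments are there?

64

Let Aᵢ (for i ∈ {36, 37, 38}) be the placements that put book i in its forbidden shelf slot. Any j of these fix j positions, leaving (5−j)! ways to fill the rest, and there are C(3,j) ways to pick which j.
By inclusion–exclusion, the number of valid placements is Σ_{j=0}^{3} (−1)^j C(3,j)·(5−j)!.
Computing: 120 − 72 + 18 − 2 = 64.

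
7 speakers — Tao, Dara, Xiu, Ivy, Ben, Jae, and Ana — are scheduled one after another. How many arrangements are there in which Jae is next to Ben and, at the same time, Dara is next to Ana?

480

Treat {Jae,Ben} as one block (2 orders) and {Dara,Ana} as another (2 orders).
That leaves 5 units to arrange: 2 × 2 × 5! = 4 × 120 = 480.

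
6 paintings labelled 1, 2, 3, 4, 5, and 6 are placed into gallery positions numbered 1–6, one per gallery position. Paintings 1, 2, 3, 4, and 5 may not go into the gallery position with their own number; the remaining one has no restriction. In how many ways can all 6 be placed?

309

Let Aᵢ (for 1 ≤ i ≤ 5) be the placements that put painting i in its forbidden gallery position. Any j of these fix j positions, leaving (6−j)! ways to fill the rest, and there are C(5,j) ways to pick which j.
By inclusion–exclusion, the number of valid placements is Σ_{j=0}^{5} (−1)^j C(5,j)·(6−j)!.
Computing: 720 − 600 + 240 − 60 + 10 − 1 = 309.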